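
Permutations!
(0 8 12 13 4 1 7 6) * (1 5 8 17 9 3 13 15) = (0 17 9 3 13 4 5 8 12 15 1 7 6) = [17, 7, 2, 13, 5, 8, 0, 6, 12, 3, 10, 11, 15, 4, 14, 1, 16, 9]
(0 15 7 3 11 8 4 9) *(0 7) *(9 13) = (0 15)(3 11 8 4 13 9 7) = [15, 1, 2, 11, 13, 5, 6, 3, 4, 7, 10, 8, 12, 9, 14, 0]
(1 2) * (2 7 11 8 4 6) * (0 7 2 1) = (0 7 11 8 4 6 1 2) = [7, 2, 0, 3, 6, 5, 1, 11, 4, 9, 10, 8]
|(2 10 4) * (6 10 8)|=|(2 8 6 10 4)|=5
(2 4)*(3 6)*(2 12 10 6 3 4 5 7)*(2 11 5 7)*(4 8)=(2 7 11 5)(4 12 10 6 8)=[0, 1, 7, 3, 12, 2, 8, 11, 4, 9, 6, 5, 10]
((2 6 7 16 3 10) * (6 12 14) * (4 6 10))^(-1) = ((2 12 14 10)(3 4 6 7 16))^(-1) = (2 10 14 12)(3 16 7 6 4)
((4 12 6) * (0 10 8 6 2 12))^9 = ((0 10 8 6 4)(2 12))^9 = (0 4 6 8 10)(2 12)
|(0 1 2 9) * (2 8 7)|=|(0 1 8 7 2 9)|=6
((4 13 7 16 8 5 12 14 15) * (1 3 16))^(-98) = (1 3 16 8 5 12 14 15 4 13 7)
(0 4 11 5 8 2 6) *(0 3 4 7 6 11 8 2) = (0 7 6 3 4 8)(2 11 5) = [7, 1, 11, 4, 8, 2, 3, 6, 0, 9, 10, 5]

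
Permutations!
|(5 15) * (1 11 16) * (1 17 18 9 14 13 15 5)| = 9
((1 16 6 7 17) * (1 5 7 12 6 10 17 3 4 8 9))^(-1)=((1 16 10 17 5 7 3 4 8 9)(6 12))^(-1)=(1 9 8 4 3 7 5 17 10 16)(6 12)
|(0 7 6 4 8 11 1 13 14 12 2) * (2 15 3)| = |(0 7 6 4 8 11 1 13 14 12 15 3 2)| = 13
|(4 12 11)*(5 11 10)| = |(4 12 10 5 11)| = 5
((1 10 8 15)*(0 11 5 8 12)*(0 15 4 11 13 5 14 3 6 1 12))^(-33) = ((0 13 5 8 4 11 14 3 6 1 10)(12 15))^(-33) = (12 15)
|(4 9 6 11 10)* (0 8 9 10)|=10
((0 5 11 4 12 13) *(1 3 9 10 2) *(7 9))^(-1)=(0 13 12 4 11 5)(1 2 10 9 7 3)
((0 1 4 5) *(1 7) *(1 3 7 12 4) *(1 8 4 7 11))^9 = (12)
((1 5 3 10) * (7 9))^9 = ((1 5 3 10)(7 9))^9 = (1 5 3 10)(7 9)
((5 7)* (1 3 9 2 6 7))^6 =((1 3 9 2 6 7 5))^6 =(1 5 7 6 2 9 3)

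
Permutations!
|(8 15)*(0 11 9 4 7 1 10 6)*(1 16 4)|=6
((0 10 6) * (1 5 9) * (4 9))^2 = ((0 10 6)(1 5 4 9))^2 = (0 6 10)(1 4)(5 9)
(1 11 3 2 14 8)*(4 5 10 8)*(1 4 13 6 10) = (1 11 3 2 14 13 6 10 8 4 5) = [0, 11, 14, 2, 5, 1, 10, 7, 4, 9, 8, 3, 12, 6, 13]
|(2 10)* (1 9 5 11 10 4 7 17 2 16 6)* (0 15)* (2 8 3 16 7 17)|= |(0 15)(1 9 5 11 10 7 2 4 17 8 3 16 6)|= 26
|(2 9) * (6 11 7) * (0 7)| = |(0 7 6 11)(2 9)| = 4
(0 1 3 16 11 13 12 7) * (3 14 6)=(0 1 14 6 3 16 11 13 12 7)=[1, 14, 2, 16, 4, 5, 3, 0, 8, 9, 10, 13, 7, 12, 6, 15, 11]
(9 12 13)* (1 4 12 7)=[0, 4, 2, 3, 12, 5, 6, 1, 8, 7, 10, 11, 13, 9]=(1 4 12 13 9 7)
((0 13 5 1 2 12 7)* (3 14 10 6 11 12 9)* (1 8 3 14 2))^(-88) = (0 8 9 6 7 5 2 10 12 13 3 14 11)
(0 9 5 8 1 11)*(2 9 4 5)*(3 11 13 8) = [4, 13, 9, 11, 5, 3, 6, 7, 1, 2, 10, 0, 12, 8] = (0 4 5 3 11)(1 13 8)(2 9)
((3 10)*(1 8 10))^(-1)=(1 3 10 8)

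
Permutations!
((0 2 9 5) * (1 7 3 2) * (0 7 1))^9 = (2 3 7 5 9)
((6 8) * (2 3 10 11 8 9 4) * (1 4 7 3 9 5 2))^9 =((1 4)(2 9 7 3 10 11 8 6 5))^9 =(11)(1 4)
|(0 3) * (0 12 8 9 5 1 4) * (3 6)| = 9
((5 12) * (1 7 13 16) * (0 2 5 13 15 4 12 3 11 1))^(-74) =(0 13 4 7 11 5)(1 3 2 16 12 15) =((0 2 5 3 11 1 7 15 4 12 13 16))^(-74)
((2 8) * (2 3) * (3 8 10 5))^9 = (2 10 5 3)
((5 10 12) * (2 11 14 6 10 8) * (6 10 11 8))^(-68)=((2 8)(5 6 11 14 10 12))^(-68)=(5 10 11)(6 12 14)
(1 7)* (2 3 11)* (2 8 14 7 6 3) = (1 6 3 11 8 14 7) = [0, 6, 2, 11, 4, 5, 3, 1, 14, 9, 10, 8, 12, 13, 7]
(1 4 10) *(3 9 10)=(1 4 3 9 10)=[0, 4, 2, 9, 3, 5, 6, 7, 8, 10, 1]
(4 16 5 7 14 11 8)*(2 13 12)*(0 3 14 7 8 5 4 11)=[3, 1, 13, 14, 16, 8, 6, 7, 11, 9, 10, 5, 2, 12, 0, 15, 4]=(0 3 14)(2 13 12)(4 16)(5 8 11)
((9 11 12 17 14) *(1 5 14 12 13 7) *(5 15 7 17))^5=((1 15 7)(5 14 9 11 13 17 12))^5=(1 7 15)(5 17 11 14 12 13 9)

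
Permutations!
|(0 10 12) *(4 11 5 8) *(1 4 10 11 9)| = 6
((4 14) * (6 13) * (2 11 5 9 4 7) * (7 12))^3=(2 9 12 11 4 7 5 14)(6 13)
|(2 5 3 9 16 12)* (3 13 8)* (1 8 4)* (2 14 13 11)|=9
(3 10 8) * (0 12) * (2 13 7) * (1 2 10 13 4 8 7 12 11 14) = (0 11 14 1 2 4 8 3 13 12)(7 10) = [11, 2, 4, 13, 8, 5, 6, 10, 3, 9, 7, 14, 0, 12, 1]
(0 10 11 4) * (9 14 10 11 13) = [11, 1, 2, 3, 0, 5, 6, 7, 8, 14, 13, 4, 12, 9, 10] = (0 11 4)(9 14 10 13)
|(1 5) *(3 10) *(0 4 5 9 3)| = 7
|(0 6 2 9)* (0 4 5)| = 6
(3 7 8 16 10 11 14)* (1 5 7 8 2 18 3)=(1 5 7 2 18 3 8 16 10 11 14)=[0, 5, 18, 8, 4, 7, 6, 2, 16, 9, 11, 14, 12, 13, 1, 15, 10, 17, 3]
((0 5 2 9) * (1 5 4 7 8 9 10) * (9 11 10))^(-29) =(0 4 7 8 11 10 1 5 2 9)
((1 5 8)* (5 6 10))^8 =((1 6 10 5 8))^8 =(1 5 6 8 10)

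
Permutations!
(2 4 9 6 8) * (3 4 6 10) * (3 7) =(2 6 8)(3 4 9 10 7) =[0, 1, 6, 4, 9, 5, 8, 3, 2, 10, 7]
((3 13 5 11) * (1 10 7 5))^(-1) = (1 13 3 11 5 7 10)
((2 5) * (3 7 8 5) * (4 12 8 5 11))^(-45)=((2 3 7 5)(4 12 8 11))^(-45)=(2 5 7 3)(4 11 8 12)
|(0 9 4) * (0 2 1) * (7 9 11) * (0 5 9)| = 15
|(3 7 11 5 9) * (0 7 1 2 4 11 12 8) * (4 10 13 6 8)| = 14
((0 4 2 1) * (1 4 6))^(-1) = ((0 6 1)(2 4))^(-1) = (0 1 6)(2 4)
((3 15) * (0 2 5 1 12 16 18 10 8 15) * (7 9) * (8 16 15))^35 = ((0 2 5 1 12 15 3)(7 9)(10 16 18))^35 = (7 9)(10 18 16)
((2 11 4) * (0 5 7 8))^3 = ((0 5 7 8)(2 11 4))^3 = (11)(0 8 7 5)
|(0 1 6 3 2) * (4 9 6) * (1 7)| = |(0 7 1 4 9 6 3 2)| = 8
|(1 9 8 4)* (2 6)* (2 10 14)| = 4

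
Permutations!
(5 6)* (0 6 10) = [6, 1, 2, 3, 4, 10, 5, 7, 8, 9, 0] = (0 6 5 10)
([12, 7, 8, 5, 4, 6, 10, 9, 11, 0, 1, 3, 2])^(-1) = (0 9 7 1 10 6 5 3 11 8 2 12)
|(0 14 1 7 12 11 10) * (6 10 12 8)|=|(0 14 1 7 8 6 10)(11 12)|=14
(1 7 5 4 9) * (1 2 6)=(1 7 5 4 9 2 6)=[0, 7, 6, 3, 9, 4, 1, 5, 8, 2]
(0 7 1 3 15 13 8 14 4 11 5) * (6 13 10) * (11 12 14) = (0 7 1 3 15 10 6 13 8 11 5)(4 12 14) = [7, 3, 2, 15, 12, 0, 13, 1, 11, 9, 6, 5, 14, 8, 4, 10]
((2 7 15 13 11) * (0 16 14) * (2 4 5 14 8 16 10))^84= ((0 10 2 7 15 13 11 4 5 14)(8 16))^84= (16)(0 15 5 2 11)(4 10 13 14 7)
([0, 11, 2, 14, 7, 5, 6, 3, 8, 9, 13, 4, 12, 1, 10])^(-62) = [0, 4, 2, 10, 3, 5, 6, 14, 8, 9, 1, 7, 12, 11, 13]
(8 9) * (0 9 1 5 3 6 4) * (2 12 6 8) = [9, 5, 12, 8, 0, 3, 4, 7, 1, 2, 10, 11, 6] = (0 9 2 12 6 4)(1 5 3 8)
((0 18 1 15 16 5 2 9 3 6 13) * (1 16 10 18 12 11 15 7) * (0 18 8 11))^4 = (2 13)(3 16)(5 6)(9 18)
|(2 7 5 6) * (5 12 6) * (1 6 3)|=|(1 6 2 7 12 3)|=6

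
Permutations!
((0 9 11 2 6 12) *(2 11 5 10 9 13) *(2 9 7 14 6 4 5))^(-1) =(0 12 6 14 7 10 5 4 2 9 13)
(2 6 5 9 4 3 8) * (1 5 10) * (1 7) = [0, 5, 6, 8, 3, 9, 10, 1, 2, 4, 7] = (1 5 9 4 3 8 2 6 10 7)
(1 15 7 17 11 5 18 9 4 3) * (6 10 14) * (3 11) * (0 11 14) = (0 11 5 18 9 4 14 6 10)(1 15 7 17 3) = [11, 15, 2, 1, 14, 18, 10, 17, 8, 4, 0, 5, 12, 13, 6, 7, 16, 3, 9]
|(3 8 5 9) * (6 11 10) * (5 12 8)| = |(3 5 9)(6 11 10)(8 12)| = 6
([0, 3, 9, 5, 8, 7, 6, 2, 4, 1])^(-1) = [0, 9, 7, 1, 8, 3, 6, 5, 4, 2]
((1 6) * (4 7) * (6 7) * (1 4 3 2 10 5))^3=((1 7 3 2 10 5)(4 6))^3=(1 2)(3 5)(4 6)(7 10)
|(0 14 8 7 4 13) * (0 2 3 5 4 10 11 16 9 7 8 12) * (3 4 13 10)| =|(0 14 12)(2 4 10 11 16 9 7 3 5 13)| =30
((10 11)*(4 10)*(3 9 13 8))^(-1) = ((3 9 13 8)(4 10 11))^(-1) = (3 8 13 9)(4 11 10)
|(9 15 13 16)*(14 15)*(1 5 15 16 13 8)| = 12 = |(1 5 15 8)(9 14 16)|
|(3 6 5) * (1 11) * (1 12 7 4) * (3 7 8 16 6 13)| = |(1 11 12 8 16 6 5 7 4)(3 13)| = 18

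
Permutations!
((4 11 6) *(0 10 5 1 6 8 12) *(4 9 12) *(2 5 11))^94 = ((0 10 11 8 4 2 5 1 6 9 12))^94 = (0 5 10 1 11 6 8 9 4 12 2)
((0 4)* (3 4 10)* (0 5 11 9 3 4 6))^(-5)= (0 5 3 10 11 6 4 9)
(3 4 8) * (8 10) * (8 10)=[0, 1, 2, 4, 8, 5, 6, 7, 3, 9, 10]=(10)(3 4 8)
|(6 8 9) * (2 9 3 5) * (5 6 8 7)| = 7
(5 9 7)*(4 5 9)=[0, 1, 2, 3, 5, 4, 6, 9, 8, 7]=(4 5)(7 9)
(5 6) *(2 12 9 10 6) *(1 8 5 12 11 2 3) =(1 8 5 3)(2 11)(6 12 9 10) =[0, 8, 11, 1, 4, 3, 12, 7, 5, 10, 6, 2, 9]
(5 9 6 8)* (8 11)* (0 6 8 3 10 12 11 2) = (0 6 2)(3 10 12 11)(5 9 8) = [6, 1, 0, 10, 4, 9, 2, 7, 5, 8, 12, 3, 11]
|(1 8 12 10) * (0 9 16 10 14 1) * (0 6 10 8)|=|(0 9 16 8 12 14 1)(6 10)|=14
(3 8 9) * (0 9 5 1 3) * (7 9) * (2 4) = (0 7 9)(1 3 8 5)(2 4) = [7, 3, 4, 8, 2, 1, 6, 9, 5, 0]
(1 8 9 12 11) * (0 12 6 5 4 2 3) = [12, 8, 3, 0, 2, 4, 5, 7, 9, 6, 10, 1, 11] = (0 12 11 1 8 9 6 5 4 2 3)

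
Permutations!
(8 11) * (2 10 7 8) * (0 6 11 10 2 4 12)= [6, 1, 2, 3, 12, 5, 11, 8, 10, 9, 7, 4, 0]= (0 6 11 4 12)(7 8 10)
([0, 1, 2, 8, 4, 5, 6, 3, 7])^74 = (3 7 8)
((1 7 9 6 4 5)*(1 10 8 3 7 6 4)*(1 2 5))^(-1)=(1 4 9 7 3 8 10 5 2 6)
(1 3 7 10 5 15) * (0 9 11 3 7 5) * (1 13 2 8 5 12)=(0 9 11 3 12 1 7 10)(2 8 5 15 13)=[9, 7, 8, 12, 4, 15, 6, 10, 5, 11, 0, 3, 1, 2, 14, 13]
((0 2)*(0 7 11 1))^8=((0 2 7 11 1))^8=(0 11 2 1 7)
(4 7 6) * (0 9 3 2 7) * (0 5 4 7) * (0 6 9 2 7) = [2, 1, 6, 7, 5, 4, 0, 9, 8, 3] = (0 2 6)(3 7 9)(4 5)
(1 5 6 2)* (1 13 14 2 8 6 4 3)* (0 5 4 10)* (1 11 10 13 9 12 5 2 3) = (0 2 9 12 5 13 14 3 11 10)(1 4)(6 8) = [2, 4, 9, 11, 1, 13, 8, 7, 6, 12, 0, 10, 5, 14, 3]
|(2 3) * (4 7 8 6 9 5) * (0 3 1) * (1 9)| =|(0 3 2 9 5 4 7 8 6 1)| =10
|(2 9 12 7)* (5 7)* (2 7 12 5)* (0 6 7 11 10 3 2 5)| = |(0 6 7 11 10 3 2 9)(5 12)| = 8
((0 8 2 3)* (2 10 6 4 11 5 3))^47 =((0 8 10 6 4 11 5 3))^47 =(0 3 5 11 4 6 10 8)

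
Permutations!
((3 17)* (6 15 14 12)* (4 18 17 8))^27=(3 4 17 8 18)(6 12 14 15)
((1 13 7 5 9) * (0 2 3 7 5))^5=(0 2 3 7)(1 13 5 9)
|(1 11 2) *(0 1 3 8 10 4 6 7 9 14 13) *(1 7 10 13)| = |(0 7 9 14 1 11 2 3 8 13)(4 6 10)| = 30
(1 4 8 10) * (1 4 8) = [0, 8, 2, 3, 1, 5, 6, 7, 10, 9, 4] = (1 8 10 4)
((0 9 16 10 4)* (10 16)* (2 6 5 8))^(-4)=(16)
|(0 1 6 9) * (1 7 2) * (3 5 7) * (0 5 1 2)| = |(0 3 1 6 9 5 7)| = 7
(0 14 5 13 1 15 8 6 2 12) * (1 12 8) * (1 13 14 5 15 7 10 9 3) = (0 5 14 15 13 12)(1 7 10 9 3)(2 8 6) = [5, 7, 8, 1, 4, 14, 2, 10, 6, 3, 9, 11, 0, 12, 15, 13]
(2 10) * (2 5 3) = (2 10 5 3) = [0, 1, 10, 2, 4, 3, 6, 7, 8, 9, 5]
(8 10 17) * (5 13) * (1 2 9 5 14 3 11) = (1 2 9 5 13 14 3 11)(8 10 17) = [0, 2, 9, 11, 4, 13, 6, 7, 10, 5, 17, 1, 12, 14, 3, 15, 16, 8]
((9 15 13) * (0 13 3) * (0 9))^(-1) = ((0 13)(3 9 15))^(-1) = (0 13)(3 15 9)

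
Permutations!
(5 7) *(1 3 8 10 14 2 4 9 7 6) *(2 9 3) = [0, 2, 4, 8, 3, 6, 1, 5, 10, 7, 14, 11, 12, 13, 9] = (1 2 4 3 8 10 14 9 7 5 6)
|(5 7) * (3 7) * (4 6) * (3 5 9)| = 6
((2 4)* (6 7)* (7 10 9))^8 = ((2 4)(6 10 9 7))^8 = (10)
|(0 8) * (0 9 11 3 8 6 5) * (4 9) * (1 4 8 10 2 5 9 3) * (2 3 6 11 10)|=|(0 11 1 4 6 9 10 3 2 5)|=10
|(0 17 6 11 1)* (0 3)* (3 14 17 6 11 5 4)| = 20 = |(0 6 5 4 3)(1 14 17 11)|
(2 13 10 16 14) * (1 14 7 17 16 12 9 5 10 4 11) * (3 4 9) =(1 14 2 13 9 5 10 12 3 4 11)(7 17 16) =[0, 14, 13, 4, 11, 10, 6, 17, 8, 5, 12, 1, 3, 9, 2, 15, 7, 16]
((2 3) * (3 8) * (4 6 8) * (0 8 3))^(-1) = (0 8)(2 3 6 4)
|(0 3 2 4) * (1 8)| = |(0 3 2 4)(1 8)| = 4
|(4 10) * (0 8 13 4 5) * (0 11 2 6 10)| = 20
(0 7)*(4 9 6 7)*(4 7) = (0 7)(4 9 6) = [7, 1, 2, 3, 9, 5, 4, 0, 8, 6]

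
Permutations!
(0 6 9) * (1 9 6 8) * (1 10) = (0 8 10 1 9) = [8, 9, 2, 3, 4, 5, 6, 7, 10, 0, 1]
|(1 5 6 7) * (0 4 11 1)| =7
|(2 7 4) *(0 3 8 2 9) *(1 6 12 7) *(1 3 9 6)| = |(0 9)(2 3 8)(4 6 12 7)| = 12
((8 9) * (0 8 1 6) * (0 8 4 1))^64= (0 8 1)(4 9 6)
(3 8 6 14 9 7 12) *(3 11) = (3 8 6 14 9 7 12 11) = [0, 1, 2, 8, 4, 5, 14, 12, 6, 7, 10, 3, 11, 13, 9]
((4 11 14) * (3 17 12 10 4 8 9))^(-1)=((3 17 12 10 4 11 14 8 9))^(-1)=(3 9 8 14 11 4 10 12 17)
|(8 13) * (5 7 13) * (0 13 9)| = 6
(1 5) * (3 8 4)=(1 5)(3 8 4)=[0, 5, 2, 8, 3, 1, 6, 7, 4]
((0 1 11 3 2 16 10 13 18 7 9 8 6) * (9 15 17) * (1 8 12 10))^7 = ((0 8 6)(1 11 3 2 16)(7 15 17 9 12 10 13 18))^7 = (0 8 6)(1 3 16 11 2)(7 18 13 10 12 9 17 15)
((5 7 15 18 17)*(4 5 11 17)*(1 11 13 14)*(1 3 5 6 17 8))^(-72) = (3 13 6 18 7)(4 15 5 14 17)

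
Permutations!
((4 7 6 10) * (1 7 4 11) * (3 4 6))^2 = (1 3 6 11 7 4 10)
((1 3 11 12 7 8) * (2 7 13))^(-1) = ((1 3 11 12 13 2 7 8))^(-1) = (1 8 7 2 13 12 11 3)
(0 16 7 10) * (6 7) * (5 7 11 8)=[16, 1, 2, 3, 4, 7, 11, 10, 5, 9, 0, 8, 12, 13, 14, 15, 6]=(0 16 6 11 8 5 7 10)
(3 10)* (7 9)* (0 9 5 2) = [9, 1, 0, 10, 4, 2, 6, 5, 8, 7, 3] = (0 9 7 5 2)(3 10)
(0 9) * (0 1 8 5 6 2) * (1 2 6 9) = (0 1 8 5 9 2) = [1, 8, 0, 3, 4, 9, 6, 7, 5, 2]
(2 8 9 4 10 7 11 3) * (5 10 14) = (2 8 9 4 14 5 10 7 11 3) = [0, 1, 8, 2, 14, 10, 6, 11, 9, 4, 7, 3, 12, 13, 5]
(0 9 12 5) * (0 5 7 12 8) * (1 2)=(0 9 8)(1 2)(7 12)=[9, 2, 1, 3, 4, 5, 6, 12, 0, 8, 10, 11, 7]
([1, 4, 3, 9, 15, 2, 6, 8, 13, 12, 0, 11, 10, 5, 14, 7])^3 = [15, 7, 12, 10, 8, 9, 6, 5, 2, 0, 4, 11, 1, 3, 14, 13]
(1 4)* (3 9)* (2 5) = [0, 4, 5, 9, 1, 2, 6, 7, 8, 3] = (1 4)(2 5)(3 9)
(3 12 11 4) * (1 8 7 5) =(1 8 7 5)(3 12 11 4) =[0, 8, 2, 12, 3, 1, 6, 5, 7, 9, 10, 4, 11]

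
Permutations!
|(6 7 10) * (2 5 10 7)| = 4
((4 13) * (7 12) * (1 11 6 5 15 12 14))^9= ((1 11 6 5 15 12 7 14)(4 13))^9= (1 11 6 5 15 12 7 14)(4 13)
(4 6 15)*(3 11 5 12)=(3 11 5 12)(4 6 15)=[0, 1, 2, 11, 6, 12, 15, 7, 8, 9, 10, 5, 3, 13, 14, 4]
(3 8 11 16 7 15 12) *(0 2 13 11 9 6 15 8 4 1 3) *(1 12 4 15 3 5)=(0 2 13 11 16 7 8 9 6 3 15 4 12)(1 5)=[2, 5, 13, 15, 12, 1, 3, 8, 9, 6, 10, 16, 0, 11, 14, 4, 7]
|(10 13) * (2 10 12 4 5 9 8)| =8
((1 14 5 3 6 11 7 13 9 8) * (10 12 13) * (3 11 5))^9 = ((1 14 3 6 5 11 7 10 12 13 9 8))^9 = (1 13 7 6)(3 8 12 11)(5 14 9 10)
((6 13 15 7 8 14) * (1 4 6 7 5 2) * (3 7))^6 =(1 2 5 15 13 6 4)(3 8)(7 14)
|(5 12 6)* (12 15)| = 4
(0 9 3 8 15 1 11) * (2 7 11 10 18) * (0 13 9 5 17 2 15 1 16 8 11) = [5, 10, 7, 11, 4, 17, 6, 0, 1, 3, 18, 13, 12, 9, 14, 16, 8, 2, 15] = (0 5 17 2 7)(1 10 18 15 16 8)(3 11 13 9)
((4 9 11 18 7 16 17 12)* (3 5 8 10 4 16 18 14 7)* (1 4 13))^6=(1 18)(3 4)(5 9)(7 13)(8 11)(10 14)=((1 4 9 11 14 7 18 3 5 8 10 13)(12 16 17))^6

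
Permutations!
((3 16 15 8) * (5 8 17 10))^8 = ((3 16 15 17 10 5 8))^8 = (3 16 15 17 10 5 8)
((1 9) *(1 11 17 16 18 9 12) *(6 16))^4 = (6 11 18)(9 16 17)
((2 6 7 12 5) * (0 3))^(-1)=(0 3)(2 5 12 7 6)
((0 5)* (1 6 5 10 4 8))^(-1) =(0 5 6 1 8 4 10)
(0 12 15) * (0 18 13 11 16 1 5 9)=(0 12 15 18 13 11 16 1 5 9)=[12, 5, 2, 3, 4, 9, 6, 7, 8, 0, 10, 16, 15, 11, 14, 18, 1, 17, 13]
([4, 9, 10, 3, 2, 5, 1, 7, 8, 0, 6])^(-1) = (0 9 1 6 10 2 4)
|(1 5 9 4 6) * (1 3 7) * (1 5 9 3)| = |(1 9 4 6)(3 7 5)| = 12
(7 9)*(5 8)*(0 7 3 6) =(0 7 9 3 6)(5 8) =[7, 1, 2, 6, 4, 8, 0, 9, 5, 3]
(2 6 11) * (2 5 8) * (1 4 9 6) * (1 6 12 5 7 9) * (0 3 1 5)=(0 3 1 4 5 8 2 6 11 7 9 12)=[3, 4, 6, 1, 5, 8, 11, 9, 2, 12, 10, 7, 0]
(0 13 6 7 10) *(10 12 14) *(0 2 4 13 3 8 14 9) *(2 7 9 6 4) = (0 3 8 14 10 7 12 6 9)(4 13) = [3, 1, 2, 8, 13, 5, 9, 12, 14, 0, 7, 11, 6, 4, 10]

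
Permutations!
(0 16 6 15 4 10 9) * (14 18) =(0 16 6 15 4 10 9)(14 18) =[16, 1, 2, 3, 10, 5, 15, 7, 8, 0, 9, 11, 12, 13, 18, 4, 6, 17, 14]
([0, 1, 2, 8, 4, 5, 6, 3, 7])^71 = [0, 1, 2, 7, 4, 5, 6, 8, 3]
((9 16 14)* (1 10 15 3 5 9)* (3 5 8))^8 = ((1 10 15 5 9 16 14)(3 8))^8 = (1 10 15 5 9 16 14)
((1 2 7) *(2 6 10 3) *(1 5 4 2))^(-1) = ((1 6 10 3)(2 7 5 4))^(-1) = (1 3 10 6)(2 4 5 7)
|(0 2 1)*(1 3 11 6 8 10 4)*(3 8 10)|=|(0 2 8 3 11 6 10 4 1)|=9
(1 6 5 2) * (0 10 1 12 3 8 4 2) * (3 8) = (0 10 1 6 5)(2 12 8 4) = [10, 6, 12, 3, 2, 0, 5, 7, 4, 9, 1, 11, 8]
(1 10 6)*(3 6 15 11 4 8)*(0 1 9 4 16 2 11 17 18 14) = (0 1 10 15 17 18 14)(2 11 16)(3 6 9 4 8) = [1, 10, 11, 6, 8, 5, 9, 7, 3, 4, 15, 16, 12, 13, 0, 17, 2, 18, 14]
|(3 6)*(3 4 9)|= 4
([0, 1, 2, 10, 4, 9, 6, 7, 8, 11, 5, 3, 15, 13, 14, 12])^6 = [0, 1, 2, 10, 4, 9, 6, 7, 8, 11, 5, 3, 12, 13, 14, 15]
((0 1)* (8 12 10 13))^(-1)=((0 1)(8 12 10 13))^(-1)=(0 1)(8 13 10 12)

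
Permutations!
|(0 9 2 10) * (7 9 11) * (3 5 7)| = 8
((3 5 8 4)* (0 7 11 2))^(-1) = (0 2 11 7)(3 4 8 5)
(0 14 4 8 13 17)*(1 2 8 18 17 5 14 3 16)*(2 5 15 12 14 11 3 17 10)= (0 17)(1 5 11 3 16)(2 8 13 15 12 14 4 18 10)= [17, 5, 8, 16, 18, 11, 6, 7, 13, 9, 2, 3, 14, 15, 4, 12, 1, 0, 10]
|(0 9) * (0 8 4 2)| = |(0 9 8 4 2)| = 5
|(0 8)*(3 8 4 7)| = |(0 4 7 3 8)| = 5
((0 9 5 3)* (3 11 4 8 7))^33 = (0 9 5 11 4 8 7 3)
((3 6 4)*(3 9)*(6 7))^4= ((3 7 6 4 9))^4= (3 9 4 6 7)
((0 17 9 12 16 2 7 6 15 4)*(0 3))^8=((0 17 9 12 16 2 7 6 15 4 3))^8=(0 15 2 9 3 6 16 17 4 7 12)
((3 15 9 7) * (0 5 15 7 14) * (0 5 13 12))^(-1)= (0 12 13)(3 7)(5 14 9 15)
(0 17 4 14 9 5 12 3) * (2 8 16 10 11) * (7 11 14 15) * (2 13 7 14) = [17, 1, 8, 0, 15, 12, 6, 11, 16, 5, 2, 13, 3, 7, 9, 14, 10, 4] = (0 17 4 15 14 9 5 12 3)(2 8 16 10)(7 11 13)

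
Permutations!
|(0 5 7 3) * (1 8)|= |(0 5 7 3)(1 8)|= 4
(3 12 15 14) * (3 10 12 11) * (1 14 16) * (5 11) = (1 14 10 12 15 16)(3 5 11) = [0, 14, 2, 5, 4, 11, 6, 7, 8, 9, 12, 3, 15, 13, 10, 16, 1]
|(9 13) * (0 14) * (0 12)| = 6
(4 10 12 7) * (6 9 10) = (4 6 9 10 12 7) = [0, 1, 2, 3, 6, 5, 9, 4, 8, 10, 12, 11, 7]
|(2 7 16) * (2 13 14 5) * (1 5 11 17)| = 9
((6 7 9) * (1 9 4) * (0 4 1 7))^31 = ((0 4 7 1 9 6))^31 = (0 4 7 1 9 6)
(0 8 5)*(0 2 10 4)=(0 8 5 2 10 4)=[8, 1, 10, 3, 0, 2, 6, 7, 5, 9, 4]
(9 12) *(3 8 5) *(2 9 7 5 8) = (2 9 12 7 5 3) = [0, 1, 9, 2, 4, 3, 6, 5, 8, 12, 10, 11, 7]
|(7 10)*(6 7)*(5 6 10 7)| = 2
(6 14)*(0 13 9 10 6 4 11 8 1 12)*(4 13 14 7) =[14, 12, 2, 3, 11, 5, 7, 4, 1, 10, 6, 8, 0, 9, 13] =(0 14 13 9 10 6 7 4 11 8 1 12)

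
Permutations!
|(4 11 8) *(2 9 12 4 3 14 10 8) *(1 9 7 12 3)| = |(1 9 3 14 10 8)(2 7 12 4 11)| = 30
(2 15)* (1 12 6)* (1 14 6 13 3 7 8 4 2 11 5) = (1 12 13 3 7 8 4 2 15 11 5)(6 14) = [0, 12, 15, 7, 2, 1, 14, 8, 4, 9, 10, 5, 13, 3, 6, 11]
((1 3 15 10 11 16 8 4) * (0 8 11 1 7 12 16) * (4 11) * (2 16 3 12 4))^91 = ((0 8 11)(1 12 3 15 10)(2 16)(4 7))^91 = (0 8 11)(1 12 3 15 10)(2 16)(4 7)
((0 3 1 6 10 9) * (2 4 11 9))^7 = ((0 3 1 6 10 2 4 11 9))^7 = (0 11 2 6 3 9 4 10 1)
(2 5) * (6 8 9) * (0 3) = (0 3)(2 5)(6 8 9) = [3, 1, 5, 0, 4, 2, 8, 7, 9, 6]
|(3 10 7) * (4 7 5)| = |(3 10 5 4 7)| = 5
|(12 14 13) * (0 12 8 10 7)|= |(0 12 14 13 8 10 7)|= 7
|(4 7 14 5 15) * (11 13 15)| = 7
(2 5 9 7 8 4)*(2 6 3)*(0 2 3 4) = (0 2 5 9 7 8)(4 6) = [2, 1, 5, 3, 6, 9, 4, 8, 0, 7]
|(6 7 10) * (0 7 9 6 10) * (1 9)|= 6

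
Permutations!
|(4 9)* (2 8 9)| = |(2 8 9 4)| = 4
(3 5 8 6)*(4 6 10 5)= (3 4 6)(5 8 10)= [0, 1, 2, 4, 6, 8, 3, 7, 10, 9, 5]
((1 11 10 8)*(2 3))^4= ((1 11 10 8)(2 3))^4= (11)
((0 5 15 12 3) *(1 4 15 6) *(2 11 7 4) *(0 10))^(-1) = (0 10 3 12 15 4 7 11 2 1 6 5) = ((0 5 6 1 2 11 7 4 15 12 3 10))^(-1)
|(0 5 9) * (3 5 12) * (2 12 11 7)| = |(0 11 7 2 12 3 5 9)| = 8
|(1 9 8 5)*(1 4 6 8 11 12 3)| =20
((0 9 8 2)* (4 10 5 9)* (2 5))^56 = ((0 4 10 2)(5 9 8))^56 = (10)(5 8 9)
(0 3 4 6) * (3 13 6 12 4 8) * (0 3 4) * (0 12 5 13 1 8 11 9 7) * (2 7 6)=(0 1 8 4 5 13 2 7)(3 11 9 6)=[1, 8, 7, 11, 5, 13, 3, 0, 4, 6, 10, 9, 12, 2]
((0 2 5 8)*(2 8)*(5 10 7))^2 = (2 7)(5 10)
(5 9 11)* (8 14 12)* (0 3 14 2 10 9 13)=(0 3 14 12 8 2 10 9 11 5 13)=[3, 1, 10, 14, 4, 13, 6, 7, 2, 11, 9, 5, 8, 0, 12]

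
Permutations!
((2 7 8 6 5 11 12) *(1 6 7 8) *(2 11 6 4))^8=((1 4 2 8 7)(5 6)(11 12))^8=(12)(1 8 4 7 2)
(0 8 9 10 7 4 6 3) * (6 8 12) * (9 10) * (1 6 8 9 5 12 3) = (0 3)(1 6)(4 9 5 12 8 10 7) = [3, 6, 2, 0, 9, 12, 1, 4, 10, 5, 7, 11, 8]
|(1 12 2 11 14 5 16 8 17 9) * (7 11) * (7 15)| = 12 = |(1 12 2 15 7 11 14 5 16 8 17 9)|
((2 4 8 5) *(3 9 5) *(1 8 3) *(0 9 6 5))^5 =(0 9)(1 8)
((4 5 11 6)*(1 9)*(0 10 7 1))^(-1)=((0 10 7 1 9)(4 5 11 6))^(-1)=(0 9 1 7 10)(4 6 11 5)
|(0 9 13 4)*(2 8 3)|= |(0 9 13 4)(2 8 3)|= 12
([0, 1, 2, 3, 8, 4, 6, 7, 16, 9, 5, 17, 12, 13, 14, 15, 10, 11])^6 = [0, 1, 2, 3, 8, 4, 6, 7, 16, 9, 5, 11, 12, 13, 14, 15, 10, 17]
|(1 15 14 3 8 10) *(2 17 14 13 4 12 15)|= 28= |(1 2 17 14 3 8 10)(4 12 15 13)|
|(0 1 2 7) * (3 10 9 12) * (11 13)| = |(0 1 2 7)(3 10 9 12)(11 13)| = 4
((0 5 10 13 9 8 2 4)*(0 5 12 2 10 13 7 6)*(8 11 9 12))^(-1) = (0 6 7 10 8)(2 12 13 5 4)(9 11)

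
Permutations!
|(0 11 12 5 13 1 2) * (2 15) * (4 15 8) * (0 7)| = 11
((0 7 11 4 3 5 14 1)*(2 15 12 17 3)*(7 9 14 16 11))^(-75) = (0 9 14 1)(2 16 17)(3 15 11)(4 5 12)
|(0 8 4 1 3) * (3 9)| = 6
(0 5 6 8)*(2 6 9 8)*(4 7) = (0 5 9 8)(2 6)(4 7) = [5, 1, 6, 3, 7, 9, 2, 4, 0, 8]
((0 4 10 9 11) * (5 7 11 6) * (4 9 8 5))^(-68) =(0 10 11 4 7 6 5 9 8)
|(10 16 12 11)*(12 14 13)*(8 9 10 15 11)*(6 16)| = |(6 16 14 13 12 8 9 10)(11 15)| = 8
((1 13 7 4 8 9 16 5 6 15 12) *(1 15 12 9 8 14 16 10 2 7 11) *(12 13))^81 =((1 12 15 9 10 2 7 4 14 16 5 6 13 11))^81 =(1 6 14 2 15 11 5 4 10 12 13 16 7 9)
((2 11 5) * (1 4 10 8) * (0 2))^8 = (11)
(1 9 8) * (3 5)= (1 9 8)(3 5)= [0, 9, 2, 5, 4, 3, 6, 7, 1, 8]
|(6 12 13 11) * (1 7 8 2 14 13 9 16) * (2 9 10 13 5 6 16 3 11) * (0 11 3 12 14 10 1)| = |(0 11 16)(1 7 8 9 12)(2 10 13)(5 6 14)| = 15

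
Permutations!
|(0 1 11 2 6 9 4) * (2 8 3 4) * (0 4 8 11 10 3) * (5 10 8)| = 3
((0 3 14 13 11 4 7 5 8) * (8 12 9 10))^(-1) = (0 8 10 9 12 5 7 4 11 13 14 3)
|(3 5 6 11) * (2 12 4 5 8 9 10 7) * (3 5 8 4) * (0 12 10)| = 6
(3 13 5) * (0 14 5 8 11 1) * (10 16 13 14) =[10, 0, 2, 14, 4, 3, 6, 7, 11, 9, 16, 1, 12, 8, 5, 15, 13] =(0 10 16 13 8 11 1)(3 14 5)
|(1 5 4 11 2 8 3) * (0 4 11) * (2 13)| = |(0 4)(1 5 11 13 2 8 3)| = 14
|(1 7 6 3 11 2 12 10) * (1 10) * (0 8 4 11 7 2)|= 12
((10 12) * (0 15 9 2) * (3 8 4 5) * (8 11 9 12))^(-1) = (0 2 9 11 3 5 4 8 10 12 15)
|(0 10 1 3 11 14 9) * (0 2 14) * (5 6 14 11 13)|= |(0 10 1 3 13 5 6 14 9 2 11)|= 11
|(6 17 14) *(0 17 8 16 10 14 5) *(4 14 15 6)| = 30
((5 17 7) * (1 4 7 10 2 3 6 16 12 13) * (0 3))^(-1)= (0 2 10 17 5 7 4 1 13 12 16 6 3)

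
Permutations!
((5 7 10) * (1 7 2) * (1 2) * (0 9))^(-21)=((0 9)(1 7 10 5))^(-21)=(0 9)(1 5 10 7)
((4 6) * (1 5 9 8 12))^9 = (1 12 8 9 5)(4 6)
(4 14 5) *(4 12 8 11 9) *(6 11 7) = (4 14 5 12 8 7 6 11 9) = [0, 1, 2, 3, 14, 12, 11, 6, 7, 4, 10, 9, 8, 13, 5]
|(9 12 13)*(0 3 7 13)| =|(0 3 7 13 9 12)| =6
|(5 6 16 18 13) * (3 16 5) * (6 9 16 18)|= |(3 18 13)(5 9 16 6)|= 12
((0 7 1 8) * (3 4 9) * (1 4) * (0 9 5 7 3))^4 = ((0 3 1 8 9)(4 5 7))^4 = (0 9 8 1 3)(4 5 7)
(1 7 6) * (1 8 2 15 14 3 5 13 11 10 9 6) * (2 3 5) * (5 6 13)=(1 7)(2 15 14 6 8 3)(9 13 11 10)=[0, 7, 15, 2, 4, 5, 8, 1, 3, 13, 9, 10, 12, 11, 6, 14]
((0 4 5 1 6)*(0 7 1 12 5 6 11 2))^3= ((0 4 6 7 1 11 2)(5 12))^3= (0 7 2 6 11 4 1)(5 12)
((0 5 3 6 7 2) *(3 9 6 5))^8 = (0 3 5 9 6 7 2)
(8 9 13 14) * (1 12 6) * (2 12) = (1 2 12 6)(8 9 13 14) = [0, 2, 12, 3, 4, 5, 1, 7, 9, 13, 10, 11, 6, 14, 8]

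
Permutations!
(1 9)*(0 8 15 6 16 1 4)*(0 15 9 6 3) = (0 8 9 4 15 3)(1 6 16) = [8, 6, 2, 0, 15, 5, 16, 7, 9, 4, 10, 11, 12, 13, 14, 3, 1]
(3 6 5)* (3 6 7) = (3 7)(5 6) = [0, 1, 2, 7, 4, 6, 5, 3]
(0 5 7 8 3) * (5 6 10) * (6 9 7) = (0 9 7 8 3)(5 6 10) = [9, 1, 2, 0, 4, 6, 10, 8, 3, 7, 5]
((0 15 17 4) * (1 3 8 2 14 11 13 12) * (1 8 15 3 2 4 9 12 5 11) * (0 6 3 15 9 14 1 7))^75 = ((0 15 17 14 7)(1 2)(3 9 12 8 4 6)(5 11 13))^75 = (17)(1 2)(3 8)(4 9)(6 12)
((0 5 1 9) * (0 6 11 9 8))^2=(0 1)(5 8)(6 9 11)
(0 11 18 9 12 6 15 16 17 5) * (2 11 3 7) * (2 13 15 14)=(0 3 7 13 15 16 17 5)(2 11 18 9 12 6 14)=[3, 1, 11, 7, 4, 0, 14, 13, 8, 12, 10, 18, 6, 15, 2, 16, 17, 5, 9]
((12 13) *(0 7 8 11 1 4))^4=(13)(0 1 8)(4 11 7)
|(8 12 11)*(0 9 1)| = |(0 9 1)(8 12 11)| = 3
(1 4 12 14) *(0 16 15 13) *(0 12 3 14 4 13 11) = [16, 13, 2, 14, 3, 5, 6, 7, 8, 9, 10, 0, 4, 12, 1, 11, 15] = (0 16 15 11)(1 13 12 4 3 14)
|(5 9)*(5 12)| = |(5 9 12)| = 3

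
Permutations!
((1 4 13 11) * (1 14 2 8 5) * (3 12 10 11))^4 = ((1 4 13 3 12 10 11 14 2 8 5))^4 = (1 12 2 4 10 8 13 11 5 3 14)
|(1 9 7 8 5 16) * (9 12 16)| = |(1 12 16)(5 9 7 8)| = 12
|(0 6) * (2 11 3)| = 6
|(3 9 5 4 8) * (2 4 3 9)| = |(2 4 8 9 5 3)| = 6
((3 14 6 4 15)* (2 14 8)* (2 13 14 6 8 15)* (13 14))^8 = ((2 6 4)(3 15)(8 14))^8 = (15)(2 4 6)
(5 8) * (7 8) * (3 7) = (3 7 8 5) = [0, 1, 2, 7, 4, 3, 6, 8, 5]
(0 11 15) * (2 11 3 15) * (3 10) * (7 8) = [10, 1, 11, 15, 4, 5, 6, 8, 7, 9, 3, 2, 12, 13, 14, 0] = (0 10 3 15)(2 11)(7 8)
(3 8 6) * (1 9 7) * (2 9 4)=(1 4 2 9 7)(3 8 6)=[0, 4, 9, 8, 2, 5, 3, 1, 6, 7]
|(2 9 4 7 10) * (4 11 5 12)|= 8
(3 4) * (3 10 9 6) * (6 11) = (3 4 10 9 11 6) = [0, 1, 2, 4, 10, 5, 3, 7, 8, 11, 9, 6]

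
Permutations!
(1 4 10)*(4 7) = (1 7 4 10) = [0, 7, 2, 3, 10, 5, 6, 4, 8, 9, 1]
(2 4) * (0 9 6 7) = [9, 1, 4, 3, 2, 5, 7, 0, 8, 6] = (0 9 6 7)(2 4)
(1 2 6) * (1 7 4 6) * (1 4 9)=(1 2 4 6 7 9)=[0, 2, 4, 3, 6, 5, 7, 9, 8, 1]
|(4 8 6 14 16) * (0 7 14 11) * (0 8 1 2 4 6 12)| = 24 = |(0 7 14 16 6 11 8 12)(1 2 4)|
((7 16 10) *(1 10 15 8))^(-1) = ((1 10 7 16 15 8))^(-1) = (1 8 15 16 7 10)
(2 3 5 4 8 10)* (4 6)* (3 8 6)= (2 8 10)(3 5)(4 6)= [0, 1, 8, 5, 6, 3, 4, 7, 10, 9, 2]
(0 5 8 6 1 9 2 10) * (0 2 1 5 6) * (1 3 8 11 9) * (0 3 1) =(0 6 5 11 9 1)(2 10)(3 8) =[6, 0, 10, 8, 4, 11, 5, 7, 3, 1, 2, 9]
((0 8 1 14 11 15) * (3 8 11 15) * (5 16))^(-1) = (0 15 14 1 8 3 11)(5 16)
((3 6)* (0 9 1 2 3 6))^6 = (0 9 1 2 3)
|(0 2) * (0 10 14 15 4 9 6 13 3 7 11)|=12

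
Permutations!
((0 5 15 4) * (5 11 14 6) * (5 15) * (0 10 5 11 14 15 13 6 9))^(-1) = (0 9 14)(4 15 11 5 10)(6 13)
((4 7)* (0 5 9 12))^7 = (0 12 9 5)(4 7)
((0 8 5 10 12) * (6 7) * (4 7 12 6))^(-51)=((0 8 5 10 6 12)(4 7))^(-51)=(0 10)(4 7)(5 12)(6 8)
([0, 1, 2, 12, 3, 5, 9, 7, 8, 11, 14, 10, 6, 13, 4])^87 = (3 4 14 10 11 9 6 12)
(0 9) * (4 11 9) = (0 4 11 9) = [4, 1, 2, 3, 11, 5, 6, 7, 8, 0, 10, 9]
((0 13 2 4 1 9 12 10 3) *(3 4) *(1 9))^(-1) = (0 3 2 13)(4 10 12 9)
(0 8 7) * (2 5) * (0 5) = [8, 1, 0, 3, 4, 2, 6, 5, 7] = (0 8 7 5 2)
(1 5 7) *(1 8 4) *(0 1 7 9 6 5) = [1, 0, 2, 3, 7, 9, 5, 8, 4, 6] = (0 1)(4 7 8)(5 9 6)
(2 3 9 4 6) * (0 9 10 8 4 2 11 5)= [9, 1, 3, 10, 6, 0, 11, 7, 4, 2, 8, 5]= (0 9 2 3 10 8 4 6 11 5)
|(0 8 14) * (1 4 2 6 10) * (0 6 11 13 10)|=12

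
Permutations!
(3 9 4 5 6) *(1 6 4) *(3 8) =(1 6 8 3 9)(4 5) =[0, 6, 2, 9, 5, 4, 8, 7, 3, 1]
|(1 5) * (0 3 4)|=6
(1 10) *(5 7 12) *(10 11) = (1 11 10)(5 7 12) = [0, 11, 2, 3, 4, 7, 6, 12, 8, 9, 1, 10, 5]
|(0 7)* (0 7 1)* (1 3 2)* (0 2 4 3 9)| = |(0 9)(1 2)(3 4)| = 2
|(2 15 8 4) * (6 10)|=4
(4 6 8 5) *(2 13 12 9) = (2 13 12 9)(4 6 8 5) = [0, 1, 13, 3, 6, 4, 8, 7, 5, 2, 10, 11, 9, 12]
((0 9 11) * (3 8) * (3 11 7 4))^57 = (0 9 7 4 3 8 11)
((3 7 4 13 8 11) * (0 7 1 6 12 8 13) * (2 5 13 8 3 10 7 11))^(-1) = ((0 11 10 7 4)(1 6 12 3)(2 5 13 8))^(-1) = (0 4 7 10 11)(1 3 12 6)(2 8 13 5)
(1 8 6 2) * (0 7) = [7, 8, 1, 3, 4, 5, 2, 0, 6] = (0 7)(1 8 6 2)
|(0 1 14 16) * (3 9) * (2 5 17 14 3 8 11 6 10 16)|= 36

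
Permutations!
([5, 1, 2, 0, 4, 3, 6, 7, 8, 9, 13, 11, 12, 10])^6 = (13)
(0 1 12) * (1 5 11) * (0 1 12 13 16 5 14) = (0 14)(1 13 16 5 11 12) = [14, 13, 2, 3, 4, 11, 6, 7, 8, 9, 10, 12, 1, 16, 0, 15, 5]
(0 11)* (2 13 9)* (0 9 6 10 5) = [11, 1, 13, 3, 4, 0, 10, 7, 8, 2, 5, 9, 12, 6] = (0 11 9 2 13 6 10 5)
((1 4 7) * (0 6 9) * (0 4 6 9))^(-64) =((0 9 4 7 1 6))^(-64) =(0 4 1)(6 9 7)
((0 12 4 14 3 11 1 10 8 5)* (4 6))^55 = (14)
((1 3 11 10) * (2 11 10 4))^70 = ((1 3 10)(2 11 4))^70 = (1 3 10)(2 11 4)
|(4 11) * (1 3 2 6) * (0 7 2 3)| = 10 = |(0 7 2 6 1)(4 11)|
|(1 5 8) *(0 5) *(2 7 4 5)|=|(0 2 7 4 5 8 1)|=7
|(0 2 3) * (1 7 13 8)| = |(0 2 3)(1 7 13 8)| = 12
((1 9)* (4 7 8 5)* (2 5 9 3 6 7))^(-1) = (1 9 8 7 6 3)(2 4 5)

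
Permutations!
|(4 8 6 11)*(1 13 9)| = |(1 13 9)(4 8 6 11)| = 12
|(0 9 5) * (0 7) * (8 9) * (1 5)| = 6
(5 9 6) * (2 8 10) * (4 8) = (2 4 8 10)(5 9 6) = [0, 1, 4, 3, 8, 9, 5, 7, 10, 6, 2]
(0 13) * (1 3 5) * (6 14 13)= (0 6 14 13)(1 3 5)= [6, 3, 2, 5, 4, 1, 14, 7, 8, 9, 10, 11, 12, 0, 13]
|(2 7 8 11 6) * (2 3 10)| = 7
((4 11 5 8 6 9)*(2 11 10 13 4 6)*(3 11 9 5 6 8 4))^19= (2 9 8)(3 10 5 11 13 4 6)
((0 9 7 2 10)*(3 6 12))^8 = (0 2 9 10 7)(3 12 6)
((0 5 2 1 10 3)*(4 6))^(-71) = (0 5 2 1 10 3)(4 6) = ((0 5 2 1 10 3)(4 6))^(-71)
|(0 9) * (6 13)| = |(0 9)(6 13)| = 2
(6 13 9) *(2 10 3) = [0, 1, 10, 2, 4, 5, 13, 7, 8, 6, 3, 11, 12, 9] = (2 10 3)(6 13 9)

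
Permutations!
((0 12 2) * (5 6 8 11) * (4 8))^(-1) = ((0 12 2)(4 8 11 5 6))^(-1) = (0 2 12)(4 6 5 11 8)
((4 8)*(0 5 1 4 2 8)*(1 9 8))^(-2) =((0 5 9 8 2 1 4))^(-2) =(0 1 8 5 4 2 9)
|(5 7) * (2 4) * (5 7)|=2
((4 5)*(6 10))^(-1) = ((4 5)(6 10))^(-1) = (4 5)(6 10)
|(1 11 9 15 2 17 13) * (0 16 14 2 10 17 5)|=35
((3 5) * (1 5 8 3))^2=(8)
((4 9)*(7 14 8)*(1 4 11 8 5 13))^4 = ((1 4 9 11 8 7 14 5 13))^4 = (1 8 13 11 5 9 14 4 7)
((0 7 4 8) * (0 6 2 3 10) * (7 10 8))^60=((0 10)(2 3 8 6)(4 7))^60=(10)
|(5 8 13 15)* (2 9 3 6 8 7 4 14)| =|(2 9 3 6 8 13 15 5 7 4 14)| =11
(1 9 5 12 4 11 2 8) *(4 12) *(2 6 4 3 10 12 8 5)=(1 9 2 5 3 10 12 8)(4 11 6)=[0, 9, 5, 10, 11, 3, 4, 7, 1, 2, 12, 6, 8]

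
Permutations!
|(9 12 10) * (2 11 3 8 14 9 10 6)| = |(2 11 3 8 14 9 12 6)| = 8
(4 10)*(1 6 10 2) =[0, 6, 1, 3, 2, 5, 10, 7, 8, 9, 4] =(1 6 10 4 2)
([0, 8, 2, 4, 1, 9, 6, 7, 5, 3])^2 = (1 5 3)(4 8 9)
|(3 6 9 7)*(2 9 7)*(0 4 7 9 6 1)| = |(0 4 7 3 1)(2 6 9)| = 15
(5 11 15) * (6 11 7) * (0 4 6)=(0 4 6 11 15 5 7)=[4, 1, 2, 3, 6, 7, 11, 0, 8, 9, 10, 15, 12, 13, 14, 5]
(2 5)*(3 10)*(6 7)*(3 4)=(2 5)(3 10 4)(6 7)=[0, 1, 5, 10, 3, 2, 7, 6, 8, 9, 4]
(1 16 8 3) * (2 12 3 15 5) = [0, 16, 12, 1, 4, 2, 6, 7, 15, 9, 10, 11, 3, 13, 14, 5, 8] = (1 16 8 15 5 2 12 3)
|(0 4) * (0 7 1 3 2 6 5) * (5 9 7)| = |(0 4 5)(1 3 2 6 9 7)| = 6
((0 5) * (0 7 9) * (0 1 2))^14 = (0 7 1)(2 5 9)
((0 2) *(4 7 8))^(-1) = ((0 2)(4 7 8))^(-1) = (0 2)(4 8 7)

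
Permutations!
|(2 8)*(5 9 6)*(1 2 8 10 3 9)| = 7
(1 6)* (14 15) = (1 6)(14 15) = [0, 6, 2, 3, 4, 5, 1, 7, 8, 9, 10, 11, 12, 13, 15, 14]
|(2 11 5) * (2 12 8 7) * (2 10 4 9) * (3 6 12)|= |(2 11 5 3 6 12 8 7 10 4 9)|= 11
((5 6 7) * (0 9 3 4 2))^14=(0 2 4 3 9)(5 7 6)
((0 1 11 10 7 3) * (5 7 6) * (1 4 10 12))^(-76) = ((0 4 10 6 5 7 3)(1 11 12))^(-76) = (0 4 10 6 5 7 3)(1 12 11)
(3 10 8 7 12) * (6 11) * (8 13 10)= (3 8 7 12)(6 11)(10 13)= [0, 1, 2, 8, 4, 5, 11, 12, 7, 9, 13, 6, 3, 10]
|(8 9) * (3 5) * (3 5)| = 2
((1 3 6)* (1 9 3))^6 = ((3 6 9))^6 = (9)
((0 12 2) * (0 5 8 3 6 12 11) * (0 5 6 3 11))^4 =((2 6 12)(5 8 11))^4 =(2 6 12)(5 8 11)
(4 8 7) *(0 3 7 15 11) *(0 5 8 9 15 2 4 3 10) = (0 10)(2 4 9 15 11 5 8)(3 7) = [10, 1, 4, 7, 9, 8, 6, 3, 2, 15, 0, 5, 12, 13, 14, 11]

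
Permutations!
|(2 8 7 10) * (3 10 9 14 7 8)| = 3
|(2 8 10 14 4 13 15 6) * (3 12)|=|(2 8 10 14 4 13 15 6)(3 12)|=8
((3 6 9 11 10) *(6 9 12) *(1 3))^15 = ((1 3 9 11 10)(6 12))^15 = (6 12)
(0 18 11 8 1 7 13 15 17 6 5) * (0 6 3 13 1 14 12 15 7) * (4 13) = (0 18 11 8 14 12 15 17 3 4 13 7 1)(5 6) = [18, 0, 2, 4, 13, 6, 5, 1, 14, 9, 10, 8, 15, 7, 12, 17, 16, 3, 11]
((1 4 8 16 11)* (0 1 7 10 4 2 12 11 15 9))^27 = ((0 1 2 12 11 7 10 4 8 16 15 9))^27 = (0 12 10 16)(1 11 4 15)(2 7 8 9)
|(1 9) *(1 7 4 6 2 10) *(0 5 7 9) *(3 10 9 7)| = |(0 5 3 10 1)(2 9 7 4 6)| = 5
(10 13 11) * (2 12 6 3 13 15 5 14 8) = (2 12 6 3 13 11 10 15 5 14 8) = [0, 1, 12, 13, 4, 14, 3, 7, 2, 9, 15, 10, 6, 11, 8, 5]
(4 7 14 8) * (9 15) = (4 7 14 8)(9 15) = [0, 1, 2, 3, 7, 5, 6, 14, 4, 15, 10, 11, 12, 13, 8, 9]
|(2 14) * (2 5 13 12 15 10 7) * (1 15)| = 9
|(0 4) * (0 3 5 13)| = |(0 4 3 5 13)| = 5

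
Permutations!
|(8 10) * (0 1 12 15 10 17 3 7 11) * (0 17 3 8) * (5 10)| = |(0 1 12 15 5 10)(3 7 11 17 8)| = 30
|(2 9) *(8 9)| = 3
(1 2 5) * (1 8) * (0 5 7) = [5, 2, 7, 3, 4, 8, 6, 0, 1] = (0 5 8 1 2 7)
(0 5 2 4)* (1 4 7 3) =(0 5 2 7 3 1 4) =[5, 4, 7, 1, 0, 2, 6, 3]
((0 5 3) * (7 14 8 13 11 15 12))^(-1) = ((0 5 3)(7 14 8 13 11 15 12))^(-1) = (0 3 5)(7 12 15 11 13 8 14)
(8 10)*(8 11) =[0, 1, 2, 3, 4, 5, 6, 7, 10, 9, 11, 8] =(8 10 11)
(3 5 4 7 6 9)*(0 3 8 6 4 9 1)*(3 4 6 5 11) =(0 4 7 6 1)(3 11)(5 9 8) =[4, 0, 2, 11, 7, 9, 1, 6, 5, 8, 10, 3]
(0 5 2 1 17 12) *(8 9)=(0 5 2 1 17 12)(8 9)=[5, 17, 1, 3, 4, 2, 6, 7, 9, 8, 10, 11, 0, 13, 14, 15, 16, 12]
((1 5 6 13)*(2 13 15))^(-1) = (1 13 2 15 6 5) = ((1 5 6 15 2 13))^(-1)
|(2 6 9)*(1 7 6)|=|(1 7 6 9 2)|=5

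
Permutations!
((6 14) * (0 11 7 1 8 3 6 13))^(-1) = (0 13 14 6 3 8 1 7 11)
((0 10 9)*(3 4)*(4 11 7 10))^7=((0 4 3 11 7 10 9))^7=(11)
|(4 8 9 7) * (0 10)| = 4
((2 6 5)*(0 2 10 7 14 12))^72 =(14)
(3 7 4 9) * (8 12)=(3 7 4 9)(8 12)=[0, 1, 2, 7, 9, 5, 6, 4, 12, 3, 10, 11, 8]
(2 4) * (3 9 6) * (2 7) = [0, 1, 4, 9, 7, 5, 3, 2, 8, 6] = (2 4 7)(3 9 6)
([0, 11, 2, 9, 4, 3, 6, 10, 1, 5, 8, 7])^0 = (11)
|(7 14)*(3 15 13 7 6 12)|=7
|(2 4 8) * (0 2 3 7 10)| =|(0 2 4 8 3 7 10)| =7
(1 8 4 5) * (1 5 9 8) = (4 9 8) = [0, 1, 2, 3, 9, 5, 6, 7, 4, 8]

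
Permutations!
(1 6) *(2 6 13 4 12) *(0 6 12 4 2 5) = [6, 13, 12, 3, 4, 0, 1, 7, 8, 9, 10, 11, 5, 2] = (0 6 1 13 2 12 5)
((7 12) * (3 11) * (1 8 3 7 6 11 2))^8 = ((1 8 3 2)(6 11 7 12))^8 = (12)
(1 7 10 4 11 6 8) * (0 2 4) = (0 2 4 11 6 8 1 7 10) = [2, 7, 4, 3, 11, 5, 8, 10, 1, 9, 0, 6]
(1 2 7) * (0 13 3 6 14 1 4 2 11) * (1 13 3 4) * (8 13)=(0 3 6 14 8 13 4 2 7 1 11)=[3, 11, 7, 6, 2, 5, 14, 1, 13, 9, 10, 0, 12, 4, 8]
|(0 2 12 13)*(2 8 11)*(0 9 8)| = 6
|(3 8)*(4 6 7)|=6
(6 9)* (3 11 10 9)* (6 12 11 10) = [0, 1, 2, 10, 4, 5, 3, 7, 8, 12, 9, 6, 11] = (3 10 9 12 11 6)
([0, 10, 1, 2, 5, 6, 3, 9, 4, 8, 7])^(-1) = (1 2 3 6 5 4 8 9 7 10)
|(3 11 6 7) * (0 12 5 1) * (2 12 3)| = 9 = |(0 3 11 6 7 2 12 5 1)|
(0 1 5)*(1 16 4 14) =(0 16 4 14 1 5) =[16, 5, 2, 3, 14, 0, 6, 7, 8, 9, 10, 11, 12, 13, 1, 15, 4]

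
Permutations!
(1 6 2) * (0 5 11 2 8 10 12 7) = (0 5 11 2 1 6 8 10 12 7) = [5, 6, 1, 3, 4, 11, 8, 0, 10, 9, 12, 2, 7]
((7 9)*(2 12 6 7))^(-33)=(2 6 9 12 7)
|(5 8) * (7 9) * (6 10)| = 2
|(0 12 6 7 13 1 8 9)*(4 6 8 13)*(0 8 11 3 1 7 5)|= 10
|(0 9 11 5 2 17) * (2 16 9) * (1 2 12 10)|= |(0 12 10 1 2 17)(5 16 9 11)|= 12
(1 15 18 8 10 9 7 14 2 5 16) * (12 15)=(1 12 15 18 8 10 9 7 14 2 5 16)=[0, 12, 5, 3, 4, 16, 6, 14, 10, 7, 9, 11, 15, 13, 2, 18, 1, 17, 8]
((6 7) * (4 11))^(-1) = ((4 11)(6 7))^(-1) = (4 11)(6 7)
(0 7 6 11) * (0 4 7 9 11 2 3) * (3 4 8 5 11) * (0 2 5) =(0 9 3 2 4 7 6 5 11 8) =[9, 1, 4, 2, 7, 11, 5, 6, 0, 3, 10, 8]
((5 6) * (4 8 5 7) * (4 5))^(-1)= (4 8)(5 7 6)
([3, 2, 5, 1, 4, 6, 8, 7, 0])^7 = [0, 1, 2, 3, 4, 5, 6, 7, 8]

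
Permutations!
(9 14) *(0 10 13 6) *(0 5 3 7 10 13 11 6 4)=[13, 1, 2, 7, 0, 3, 5, 10, 8, 14, 11, 6, 12, 4, 9]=(0 13 4)(3 7 10 11 6 5)(9 14)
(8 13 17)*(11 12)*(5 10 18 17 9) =(5 10 18 17 8 13 9)(11 12) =[0, 1, 2, 3, 4, 10, 6, 7, 13, 5, 18, 12, 11, 9, 14, 15, 16, 8, 17]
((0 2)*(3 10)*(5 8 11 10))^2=(3 8 10 5 11)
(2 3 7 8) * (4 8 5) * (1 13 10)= [0, 13, 3, 7, 8, 4, 6, 5, 2, 9, 1, 11, 12, 10]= (1 13 10)(2 3 7 5 4 8)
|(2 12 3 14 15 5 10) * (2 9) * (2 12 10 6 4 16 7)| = 12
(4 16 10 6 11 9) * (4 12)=(4 16 10 6 11 9 12)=[0, 1, 2, 3, 16, 5, 11, 7, 8, 12, 6, 9, 4, 13, 14, 15, 10]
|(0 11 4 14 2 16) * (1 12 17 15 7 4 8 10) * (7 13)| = 14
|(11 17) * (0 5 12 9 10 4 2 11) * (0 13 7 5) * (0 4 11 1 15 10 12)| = |(0 4 2 1 15 10 11 17 13 7 5)(9 12)| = 22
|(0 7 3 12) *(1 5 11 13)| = |(0 7 3 12)(1 5 11 13)| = 4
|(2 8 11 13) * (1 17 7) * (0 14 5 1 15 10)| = |(0 14 5 1 17 7 15 10)(2 8 11 13)| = 8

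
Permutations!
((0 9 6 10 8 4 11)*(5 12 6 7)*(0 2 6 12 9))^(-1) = (12)(2 11 4 8 10 6)(5 7 9)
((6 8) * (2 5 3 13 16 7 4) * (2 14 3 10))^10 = (2 5 10)(3 4 16)(7 13 14)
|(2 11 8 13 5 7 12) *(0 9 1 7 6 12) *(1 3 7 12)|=|(0 9 3 7)(1 12 2 11 8 13 5 6)|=8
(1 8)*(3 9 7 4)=(1 8)(3 9 7 4)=[0, 8, 2, 9, 3, 5, 6, 4, 1, 7]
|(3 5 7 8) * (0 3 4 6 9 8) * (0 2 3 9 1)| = |(0 9 8 4 6 1)(2 3 5 7)| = 12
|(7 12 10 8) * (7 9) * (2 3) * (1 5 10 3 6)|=|(1 5 10 8 9 7 12 3 2 6)|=10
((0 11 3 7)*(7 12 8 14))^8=((0 11 3 12 8 14 7))^8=(0 11 3 12 8 14 7)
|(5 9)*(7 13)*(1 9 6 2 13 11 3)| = 9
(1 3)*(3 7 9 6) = [0, 7, 2, 1, 4, 5, 3, 9, 8, 6] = (1 7 9 6 3)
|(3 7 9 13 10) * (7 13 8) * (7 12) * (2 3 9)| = |(2 3 13 10 9 8 12 7)| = 8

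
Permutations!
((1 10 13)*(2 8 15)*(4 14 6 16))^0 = (16)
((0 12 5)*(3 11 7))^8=(0 5 12)(3 7 11)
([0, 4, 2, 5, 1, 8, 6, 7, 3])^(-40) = (3 8 5)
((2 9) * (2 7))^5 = ((2 9 7))^5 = (2 7 9)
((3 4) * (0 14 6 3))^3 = ((0 14 6 3 4))^3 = (0 3 14 4 6)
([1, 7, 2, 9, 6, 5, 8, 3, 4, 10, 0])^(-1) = (0 10 9 3 7 1)(4 8 6)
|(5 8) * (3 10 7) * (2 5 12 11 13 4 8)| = |(2 5)(3 10 7)(4 8 12 11 13)| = 30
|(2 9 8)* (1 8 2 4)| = 6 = |(1 8 4)(2 9)|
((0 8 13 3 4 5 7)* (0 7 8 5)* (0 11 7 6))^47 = (0 8 3 11 6 5 13 4 7)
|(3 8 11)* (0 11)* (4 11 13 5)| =|(0 13 5 4 11 3 8)| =7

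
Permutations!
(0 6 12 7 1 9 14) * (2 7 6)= (0 2 7 1 9 14)(6 12)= [2, 9, 7, 3, 4, 5, 12, 1, 8, 14, 10, 11, 6, 13, 0]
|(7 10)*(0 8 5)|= 6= |(0 8 5)(7 10)|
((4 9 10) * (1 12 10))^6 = ((1 12 10 4 9))^6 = (1 12 10 4 9)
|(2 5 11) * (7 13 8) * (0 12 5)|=|(0 12 5 11 2)(7 13 8)|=15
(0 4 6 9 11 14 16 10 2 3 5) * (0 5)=(0 4 6 9 11 14 16 10 2 3)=[4, 1, 3, 0, 6, 5, 9, 7, 8, 11, 2, 14, 12, 13, 16, 15, 10]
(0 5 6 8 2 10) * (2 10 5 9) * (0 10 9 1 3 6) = (10)(0 1 3 6 8 9 2 5) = [1, 3, 5, 6, 4, 0, 8, 7, 9, 2, 10]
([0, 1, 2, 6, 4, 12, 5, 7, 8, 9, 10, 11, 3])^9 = (3 6 5 12)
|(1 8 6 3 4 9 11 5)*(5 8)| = |(1 5)(3 4 9 11 8 6)| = 6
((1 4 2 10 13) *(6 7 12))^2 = (1 2 13 4 10)(6 12 7) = ((1 4 2 10 13)(6 7 12))^2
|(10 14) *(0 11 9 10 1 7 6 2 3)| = |(0 11 9 10 14 1 7 6 2 3)| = 10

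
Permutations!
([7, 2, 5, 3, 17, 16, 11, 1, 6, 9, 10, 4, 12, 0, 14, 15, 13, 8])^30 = [1, 5, 16, 3, 4, 13, 6, 2, 8, 9, 10, 11, 12, 7, 14, 15, 0, 17]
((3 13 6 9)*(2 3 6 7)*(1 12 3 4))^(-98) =((1 12 3 13 7 2 4)(6 9))^(-98) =(13)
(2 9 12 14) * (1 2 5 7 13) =(1 2 9 12 14 5 7 13) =[0, 2, 9, 3, 4, 7, 6, 13, 8, 12, 10, 11, 14, 1, 5]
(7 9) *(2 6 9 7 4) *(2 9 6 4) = (2 4 9) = [0, 1, 4, 3, 9, 5, 6, 7, 8, 2]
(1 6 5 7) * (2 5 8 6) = (1 2 5 7)(6 8) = [0, 2, 5, 3, 4, 7, 8, 1, 6]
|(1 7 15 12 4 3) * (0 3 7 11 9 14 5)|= |(0 3 1 11 9 14 5)(4 7 15 12)|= 28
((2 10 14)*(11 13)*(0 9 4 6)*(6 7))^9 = ((0 9 4 7 6)(2 10 14)(11 13))^9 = (14)(0 6 7 4 9)(11 13)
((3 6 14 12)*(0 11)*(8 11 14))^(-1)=(0 11 8 6 3 12 14)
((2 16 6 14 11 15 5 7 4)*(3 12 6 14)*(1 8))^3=((1 8)(2 16 14 11 15 5 7 4)(3 12 6))^3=(1 8)(2 11 7 16 15 4 14 5)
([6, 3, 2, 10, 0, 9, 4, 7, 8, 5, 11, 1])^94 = [6, 10, 2, 11, 0, 5, 4, 7, 8, 9, 1, 3]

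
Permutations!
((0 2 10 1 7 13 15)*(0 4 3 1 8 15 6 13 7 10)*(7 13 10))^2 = (1 13 10 15 3 7 6 8 4)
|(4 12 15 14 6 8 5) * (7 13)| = |(4 12 15 14 6 8 5)(7 13)| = 14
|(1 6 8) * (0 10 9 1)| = 6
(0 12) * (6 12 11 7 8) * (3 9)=(0 11 7 8 6 12)(3 9)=[11, 1, 2, 9, 4, 5, 12, 8, 6, 3, 10, 7, 0]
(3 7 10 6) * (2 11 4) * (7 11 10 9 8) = (2 10 6 3 11 4)(7 9 8) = [0, 1, 10, 11, 2, 5, 3, 9, 7, 8, 6, 4]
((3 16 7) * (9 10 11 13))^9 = ((3 16 7)(9 10 11 13))^9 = (16)(9 10 11 13)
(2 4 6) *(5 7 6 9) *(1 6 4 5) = (1 6 2 5 7 4 9) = [0, 6, 5, 3, 9, 7, 2, 4, 8, 1]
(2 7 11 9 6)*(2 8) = (2 7 11 9 6 8) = [0, 1, 7, 3, 4, 5, 8, 11, 2, 6, 10, 9]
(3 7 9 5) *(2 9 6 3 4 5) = [0, 1, 9, 7, 5, 4, 3, 6, 8, 2] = (2 9)(3 7 6)(4 5)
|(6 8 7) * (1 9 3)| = |(1 9 3)(6 8 7)| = 3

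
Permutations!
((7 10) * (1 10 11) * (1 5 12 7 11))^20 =((1 10 11 5 12 7))^20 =(1 11 12)(5 7 10)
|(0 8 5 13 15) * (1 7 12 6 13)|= |(0 8 5 1 7 12 6 13 15)|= 9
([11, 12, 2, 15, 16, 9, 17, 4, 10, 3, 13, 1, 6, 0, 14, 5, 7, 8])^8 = [13, 11, 2, 3, 7, 5, 12, 16, 17, 9, 8, 0, 1, 10, 14, 15, 4, 6]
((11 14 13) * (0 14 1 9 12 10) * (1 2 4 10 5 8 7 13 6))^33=(0 12 11 14 5 2 6 8 4 1 7 10 9 13)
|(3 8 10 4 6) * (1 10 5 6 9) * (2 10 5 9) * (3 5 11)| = |(1 11 3 8 9)(2 10 4)(5 6)| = 30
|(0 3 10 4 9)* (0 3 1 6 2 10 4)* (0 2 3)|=6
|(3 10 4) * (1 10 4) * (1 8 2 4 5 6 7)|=|(1 10 8 2 4 3 5 6 7)|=9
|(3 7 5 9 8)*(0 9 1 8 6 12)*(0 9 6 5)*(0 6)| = |(1 8 3 7 6 12 9 5)| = 8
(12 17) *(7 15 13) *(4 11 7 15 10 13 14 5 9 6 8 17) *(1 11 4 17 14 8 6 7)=(1 11)(5 9 7 10 13 15 8 14)(12 17)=[0, 11, 2, 3, 4, 9, 6, 10, 14, 7, 13, 1, 17, 15, 5, 8, 16, 12]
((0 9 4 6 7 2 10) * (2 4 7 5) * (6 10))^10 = ((0 9 7 4 10)(2 6 5))^10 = (10)(2 6 5)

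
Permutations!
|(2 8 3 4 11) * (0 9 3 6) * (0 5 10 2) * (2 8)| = 20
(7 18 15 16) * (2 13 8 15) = [0, 1, 13, 3, 4, 5, 6, 18, 15, 9, 10, 11, 12, 8, 14, 16, 7, 17, 2] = (2 13 8 15 16 7 18)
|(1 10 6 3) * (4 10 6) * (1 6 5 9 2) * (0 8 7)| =12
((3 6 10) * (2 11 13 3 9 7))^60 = (2 6)(3 7)(9 13)(10 11)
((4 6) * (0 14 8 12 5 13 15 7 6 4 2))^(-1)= (0 2 6 7 15 13 5 12 8 14)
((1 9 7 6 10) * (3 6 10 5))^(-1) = ((1 9 7 10)(3 6 5))^(-1) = (1 10 7 9)(3 5 6)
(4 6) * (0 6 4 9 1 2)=(0 6 9 1 2)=[6, 2, 0, 3, 4, 5, 9, 7, 8, 1]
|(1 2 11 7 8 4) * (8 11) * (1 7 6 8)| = |(1 2)(4 7 11 6 8)| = 10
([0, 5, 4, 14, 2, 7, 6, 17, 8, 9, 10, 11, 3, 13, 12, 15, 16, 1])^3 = (1 17 7 5)(2 4)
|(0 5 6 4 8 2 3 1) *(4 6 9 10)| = |(0 5 9 10 4 8 2 3 1)| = 9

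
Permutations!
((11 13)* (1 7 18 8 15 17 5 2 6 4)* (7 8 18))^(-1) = (18)(1 4 6 2 5 17 15 8)(11 13) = ((18)(1 8 15 17 5 2 6 4)(11 13))^(-1)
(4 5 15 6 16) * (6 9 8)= [0, 1, 2, 3, 5, 15, 16, 7, 6, 8, 10, 11, 12, 13, 14, 9, 4]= (4 5 15 9 8 6 16)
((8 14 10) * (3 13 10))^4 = (3 14 8 10 13)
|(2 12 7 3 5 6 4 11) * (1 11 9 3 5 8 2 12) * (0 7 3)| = 6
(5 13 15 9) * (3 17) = (3 17)(5 13 15 9) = [0, 1, 2, 17, 4, 13, 6, 7, 8, 5, 10, 11, 12, 15, 14, 9, 16, 3]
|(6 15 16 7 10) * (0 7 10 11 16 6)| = |(0 7 11 16 10)(6 15)| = 10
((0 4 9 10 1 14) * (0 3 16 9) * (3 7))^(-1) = ((0 4)(1 14 7 3 16 9 10))^(-1) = (0 4)(1 10 9 16 3 7 14)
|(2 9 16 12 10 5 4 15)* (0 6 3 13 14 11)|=|(0 6 3 13 14 11)(2 9 16 12 10 5 4 15)|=24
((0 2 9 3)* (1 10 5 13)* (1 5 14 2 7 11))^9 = ((0 7 11 1 10 14 2 9 3)(5 13))^9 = (14)(5 13)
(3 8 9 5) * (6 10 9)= (3 8 6 10 9 5)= [0, 1, 2, 8, 4, 3, 10, 7, 6, 5, 9]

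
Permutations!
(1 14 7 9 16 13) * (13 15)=(1 14 7 9 16 15 13)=[0, 14, 2, 3, 4, 5, 6, 9, 8, 16, 10, 11, 12, 1, 7, 13, 15]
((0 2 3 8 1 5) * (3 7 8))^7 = (0 2 7 8 1 5) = ((0 2 7 8 1 5))^7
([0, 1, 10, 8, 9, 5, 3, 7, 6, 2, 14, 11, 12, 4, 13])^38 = (2 14 4)(3 6 8)(9 10 13)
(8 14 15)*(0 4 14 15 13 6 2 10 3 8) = (0 4 14 13 6 2 10 3 8 15) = [4, 1, 10, 8, 14, 5, 2, 7, 15, 9, 3, 11, 12, 6, 13, 0]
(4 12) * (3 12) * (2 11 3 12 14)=(2 11 3 14)(4 12)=[0, 1, 11, 14, 12, 5, 6, 7, 8, 9, 10, 3, 4, 13, 2]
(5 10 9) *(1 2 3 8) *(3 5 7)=[0, 2, 5, 8, 4, 10, 6, 3, 1, 7, 9]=(1 2 5 10 9 7 3 8)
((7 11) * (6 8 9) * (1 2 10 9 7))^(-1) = ((1 2 10 9 6 8 7 11))^(-1) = (1 11 7 8 6 9 10 2)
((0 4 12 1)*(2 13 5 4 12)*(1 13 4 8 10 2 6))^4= ((0 12 13 5 8 10 2 4 6 1))^4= (0 8 6 13 2)(1 5 4 12 10)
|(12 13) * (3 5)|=2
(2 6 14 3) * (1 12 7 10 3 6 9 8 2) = (1 12 7 10 3)(2 9 8)(6 14) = [0, 12, 9, 1, 4, 5, 14, 10, 2, 8, 3, 11, 7, 13, 6]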